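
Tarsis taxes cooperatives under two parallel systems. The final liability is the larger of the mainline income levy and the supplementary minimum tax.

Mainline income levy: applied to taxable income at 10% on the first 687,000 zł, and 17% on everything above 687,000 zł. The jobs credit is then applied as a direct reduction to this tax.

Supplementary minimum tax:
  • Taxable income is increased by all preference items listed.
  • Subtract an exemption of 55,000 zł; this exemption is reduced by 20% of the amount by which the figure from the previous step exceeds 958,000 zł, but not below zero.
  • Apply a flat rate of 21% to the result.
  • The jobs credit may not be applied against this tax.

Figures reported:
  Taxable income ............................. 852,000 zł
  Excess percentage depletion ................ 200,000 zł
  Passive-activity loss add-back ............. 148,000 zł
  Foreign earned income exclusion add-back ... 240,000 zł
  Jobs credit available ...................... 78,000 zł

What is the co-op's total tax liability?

Supplementary minimum tax:
  Adjusted income: 852,000 zł + 200,000 zł + 148,000 zł + 240,000 zł = 1,440,000 zł
  Exemption: 20% × (1,440,000 zł − 958,000 zł) = 96,400 zł ≥ 55,000 zł, so the exemption is fully phased out
  Base: 1,440,000 zł − 0 zł = 1,440,000 zł
  1,440,000 zł × 21% = 302,400 zł

Mainline income levy:
  687,000 zł × 10% = 68,700 zł
  165,000 zł × 17% = 28,050 zł
  → 96,750 zł
  Less jobs credit 78,000 zł → 18,750 zł

302,400 zł > 18,750 zł, so the supplementary minimum tax is the binding amount.

302,400 zł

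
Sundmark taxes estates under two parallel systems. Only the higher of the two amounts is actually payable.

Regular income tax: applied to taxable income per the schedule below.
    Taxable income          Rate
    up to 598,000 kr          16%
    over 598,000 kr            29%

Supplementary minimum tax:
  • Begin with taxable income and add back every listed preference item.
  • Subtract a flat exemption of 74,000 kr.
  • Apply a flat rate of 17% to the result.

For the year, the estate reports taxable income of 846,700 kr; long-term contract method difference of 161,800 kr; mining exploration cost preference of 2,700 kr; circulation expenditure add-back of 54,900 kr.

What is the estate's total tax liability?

Supplementary minimum tax:
  Adjusted income: 846,700 kr + 161,800 kr + 2,700 kr + 54,900 kr = 1,066,100 kr
  Less exemption 74,000 kr → base 992,100 kr
  992,100 kr × 17% = 168,657 kr

Regular income tax:
  598,000 kr × 16% = 95,680 kr
  248,700 kr × 29% = 72,123 kr
  → 167,803 kr

168,657 kr > 167,803 kr, so the supplementary minimum tax is the binding amount.

168,657 kr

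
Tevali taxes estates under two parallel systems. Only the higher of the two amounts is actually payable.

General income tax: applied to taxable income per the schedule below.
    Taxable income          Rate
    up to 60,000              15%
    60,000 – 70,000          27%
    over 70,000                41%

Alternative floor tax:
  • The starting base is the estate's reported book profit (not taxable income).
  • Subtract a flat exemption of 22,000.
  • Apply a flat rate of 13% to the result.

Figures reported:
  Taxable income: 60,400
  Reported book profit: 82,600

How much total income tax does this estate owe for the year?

9,108

General income tax:
  60,000 × 15% = 9,000
  400 × 27% = 108
  → 9,108

Alternative floor tax:
  Base (reported book profit): 82,600
  Less exemption 22,000 → base 60,600
  60,600 × 13% = 7,878

9,108 > 7,878, so the general income tax governs.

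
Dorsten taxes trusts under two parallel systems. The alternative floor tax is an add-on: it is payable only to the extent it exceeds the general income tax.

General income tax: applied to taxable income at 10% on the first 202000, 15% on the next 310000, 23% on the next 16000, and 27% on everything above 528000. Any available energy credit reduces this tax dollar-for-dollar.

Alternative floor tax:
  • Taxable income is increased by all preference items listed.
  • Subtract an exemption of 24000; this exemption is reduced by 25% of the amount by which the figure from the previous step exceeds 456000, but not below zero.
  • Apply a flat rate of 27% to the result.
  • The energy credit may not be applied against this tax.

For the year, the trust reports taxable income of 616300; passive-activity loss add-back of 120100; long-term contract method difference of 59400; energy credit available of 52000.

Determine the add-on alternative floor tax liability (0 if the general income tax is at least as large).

Alternative floor tax:
  Adjusted income: 616300 + 120100 + 59400 = 795800
  Exemption: 25% × (795800 − 456000) = 84950 ≥ 24000, so the exemption is fully phased out
  Base: 795800 − 0 = 795800
  795800 × 27% = 214866

General income tax:
  202000 × 10% = 20200
  310000 × 15% = 46500
  16000 × 23% = 3680
  88300 × 27% = 23841
  → 94221
  Less energy credit 52000 → 42221

Excess of alternative floor tax over general income tax: 214866 − 42221 = 172645.

172645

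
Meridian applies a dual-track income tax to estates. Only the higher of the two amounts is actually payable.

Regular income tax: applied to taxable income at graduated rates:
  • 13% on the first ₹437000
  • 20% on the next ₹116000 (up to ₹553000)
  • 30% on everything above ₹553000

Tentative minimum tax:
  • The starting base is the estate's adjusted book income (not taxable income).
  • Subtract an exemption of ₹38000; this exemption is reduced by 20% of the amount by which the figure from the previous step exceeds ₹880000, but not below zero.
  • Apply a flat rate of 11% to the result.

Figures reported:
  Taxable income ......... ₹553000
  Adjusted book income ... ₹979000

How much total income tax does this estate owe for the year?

₹105688

Tentative minimum tax:
  Base (adjusted book income): ₹979000
  Exemption: ₹38000 − 20% × (₹979000 − ₹880000) = ₹38000 − ₹19800 = ₹18200
  Base: ₹979000 − ₹18200 = ₹960800
  ₹960800 × 11% = ₹105688

Regular income tax:
  ₹437000 × 13% = ₹56810
  ₹116000 × 20% = ₹23200
  → ₹80010

₹105688 > ₹80010, so the tentative minimum tax is the binding amount.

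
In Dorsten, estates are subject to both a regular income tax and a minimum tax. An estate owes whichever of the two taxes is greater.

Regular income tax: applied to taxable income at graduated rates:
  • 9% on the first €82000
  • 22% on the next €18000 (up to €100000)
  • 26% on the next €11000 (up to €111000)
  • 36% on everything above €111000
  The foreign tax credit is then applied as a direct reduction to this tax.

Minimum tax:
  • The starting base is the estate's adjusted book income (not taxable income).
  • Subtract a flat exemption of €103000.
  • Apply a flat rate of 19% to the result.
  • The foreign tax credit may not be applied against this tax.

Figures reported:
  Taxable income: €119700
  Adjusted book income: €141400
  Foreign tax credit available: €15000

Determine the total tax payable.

€7296

Minimum tax:
  Base (adjusted book income): €141400
  Less exemption €103000 → base €38400
  €38400 × 19% = €7296

Regular income tax:
  €82000 × 9% = €7380
  €18000 × 22% = €3960
  €11000 × 26% = €2860
  €8700 × 36% = €3132
  → €17332
  Less foreign tax credit €15000 → €2332

€7296 > €2332, so the minimum tax is the binding amount.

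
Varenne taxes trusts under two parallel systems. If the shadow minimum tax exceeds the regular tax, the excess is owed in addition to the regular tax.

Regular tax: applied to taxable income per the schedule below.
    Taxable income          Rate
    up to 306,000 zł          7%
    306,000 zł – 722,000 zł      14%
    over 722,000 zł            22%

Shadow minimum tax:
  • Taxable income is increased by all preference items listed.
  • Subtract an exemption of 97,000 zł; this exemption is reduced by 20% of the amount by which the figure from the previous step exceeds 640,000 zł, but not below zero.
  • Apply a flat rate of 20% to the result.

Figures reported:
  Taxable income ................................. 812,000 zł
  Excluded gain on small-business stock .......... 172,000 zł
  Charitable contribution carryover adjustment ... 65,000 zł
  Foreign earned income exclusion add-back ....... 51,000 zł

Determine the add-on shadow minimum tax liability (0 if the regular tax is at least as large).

119,540 zł

Shadow minimum tax:
  Adjusted income: 812,000 zł + 172,000 zł + 65,000 zł + 51,000 zł = 1,100,000 zł
  Exemption: 97,000 zł − 20% × (1,100,000 zł − 640,000 zł) = 97,000 zł − 92,000 zł = 5,000 zł
  Base: 1,100,000 zł − 5,000 zł = 1,095,000 zł
  1,095,000 zł × 20% = 219,000 zł

Regular tax:
  306,000 zł × 7% = 21,420 zł
  416,000 zł × 14% = 58,240 zł
  90,000 zł × 22% = 19,800 zł
  → 99,460 zł

Excess of shadow minimum tax over regular tax: 219,000 zł − 99,460 zł = 119,540 zł.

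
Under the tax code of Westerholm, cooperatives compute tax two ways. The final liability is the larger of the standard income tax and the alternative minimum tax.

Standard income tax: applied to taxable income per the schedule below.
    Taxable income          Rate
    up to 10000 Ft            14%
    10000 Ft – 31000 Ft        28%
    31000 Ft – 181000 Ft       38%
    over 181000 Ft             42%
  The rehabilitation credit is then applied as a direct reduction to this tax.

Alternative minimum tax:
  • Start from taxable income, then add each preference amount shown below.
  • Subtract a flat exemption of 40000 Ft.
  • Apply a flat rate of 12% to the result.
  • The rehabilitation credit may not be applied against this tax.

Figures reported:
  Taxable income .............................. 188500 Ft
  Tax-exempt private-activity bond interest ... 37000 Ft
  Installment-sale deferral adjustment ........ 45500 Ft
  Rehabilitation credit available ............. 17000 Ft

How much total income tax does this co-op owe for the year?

50430 Ft

Alternative minimum tax:
  Adjusted income: 188500 Ft + 37000 Ft + 45500 Ft = 271000 Ft
  Less exemption 40000 Ft → base 231000 Ft
  231000 Ft × 12% = 27720 Ft

Standard income tax:
  10000 Ft × 14% = 1400 Ft
  21000 Ft × 28% = 5880 Ft
  150000 Ft × 38% = 57000 Ft
  7500 Ft × 42% = 3150 Ft
  → 67430 Ft
  Less rehabilitation credit 17000 Ft → 50430 Ft

50430 Ft > 27720 Ft, so the standard income tax governs.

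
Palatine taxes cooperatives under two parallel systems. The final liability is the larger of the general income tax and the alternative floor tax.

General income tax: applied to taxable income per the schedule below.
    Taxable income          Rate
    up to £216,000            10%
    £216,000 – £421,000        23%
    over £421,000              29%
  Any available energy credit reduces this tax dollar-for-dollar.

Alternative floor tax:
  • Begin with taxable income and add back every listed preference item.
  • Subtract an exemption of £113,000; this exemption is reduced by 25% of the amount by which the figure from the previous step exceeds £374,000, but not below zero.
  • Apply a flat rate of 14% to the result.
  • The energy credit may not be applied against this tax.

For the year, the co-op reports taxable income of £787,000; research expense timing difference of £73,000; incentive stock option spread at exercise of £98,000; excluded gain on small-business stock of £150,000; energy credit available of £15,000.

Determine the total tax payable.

£159,890

Alternative floor tax:
  Adjusted income: £787,000 + £73,000 + £98,000 + £150,000 = £1,108,000
  Exemption: 25% × (£1,108,000 − £374,000) = £183,500 ≥ £113,000, so the exemption is fully phased out
  Base: £1,108,000 − £0 = £1,108,000
  £1,108,000 × 14% = £155,120

General income tax:
  £216,000 × 10% = £21,600
  £205,000 × 23% = £47,150
  £366,000 × 29% = £106,140
  → £174,890
  Less energy credit £15,000 → £159,890

£159,890 > £155,120, so the general income tax governs.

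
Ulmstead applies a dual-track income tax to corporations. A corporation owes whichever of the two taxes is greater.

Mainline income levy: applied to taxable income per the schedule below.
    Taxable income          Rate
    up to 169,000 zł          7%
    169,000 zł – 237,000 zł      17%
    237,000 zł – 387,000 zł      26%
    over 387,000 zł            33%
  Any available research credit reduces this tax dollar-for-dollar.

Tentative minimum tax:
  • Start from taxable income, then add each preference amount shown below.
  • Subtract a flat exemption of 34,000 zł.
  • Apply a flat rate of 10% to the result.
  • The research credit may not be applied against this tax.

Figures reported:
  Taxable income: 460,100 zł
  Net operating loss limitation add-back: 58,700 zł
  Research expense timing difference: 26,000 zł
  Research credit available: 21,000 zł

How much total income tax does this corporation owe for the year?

65,513 zł

Mainline income levy:
  169,000 zł × 7% = 11,830 zł
  68,000 zł × 17% = 11,560 zł
  150,000 zł × 26% = 39,000 zł
  73,100 zł × 33% = 24,123 zł
  → 86,513 zł
  Less research credit 21,000 zł → 65,513 zł

Tentative minimum tax:
  Adjusted income: 460,100 zł + 58,700 zł + 26,000 zł = 544,800 zł
  Less exemption 34,000 zł → base 510,800 zł
  510,800 zł × 10% = 51,080 zł

65,513 zł > 51,080 zł, so the mainline income levy governs.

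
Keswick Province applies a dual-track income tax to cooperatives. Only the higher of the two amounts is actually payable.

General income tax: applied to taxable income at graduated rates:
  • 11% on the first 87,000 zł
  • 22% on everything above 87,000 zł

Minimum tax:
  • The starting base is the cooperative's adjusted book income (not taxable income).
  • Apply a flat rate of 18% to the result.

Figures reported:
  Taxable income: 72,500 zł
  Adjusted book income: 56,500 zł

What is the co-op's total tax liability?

Minimum tax:
  Base (adjusted book income): 56,500 zł
  56,500 zł × 18% = 10,170 zł

General income tax:
  72,500 zł × 11% = 7,975 zł

10,170 zł > 7,975 zł, so the minimum tax is the binding amount.

10,170 zł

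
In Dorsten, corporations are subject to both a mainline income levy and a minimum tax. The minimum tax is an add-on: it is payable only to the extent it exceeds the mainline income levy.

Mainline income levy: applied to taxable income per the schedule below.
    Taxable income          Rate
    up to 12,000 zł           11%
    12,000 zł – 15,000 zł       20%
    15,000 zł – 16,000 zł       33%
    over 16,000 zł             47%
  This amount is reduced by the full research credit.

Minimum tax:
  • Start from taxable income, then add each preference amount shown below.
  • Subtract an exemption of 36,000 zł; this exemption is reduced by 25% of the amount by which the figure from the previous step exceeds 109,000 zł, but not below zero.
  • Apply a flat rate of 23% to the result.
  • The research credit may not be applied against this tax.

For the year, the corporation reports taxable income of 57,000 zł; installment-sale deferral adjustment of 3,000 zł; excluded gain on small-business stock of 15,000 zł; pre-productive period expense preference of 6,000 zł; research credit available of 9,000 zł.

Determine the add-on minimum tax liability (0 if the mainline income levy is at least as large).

0 zł

Minimum tax:
  Adjusted income: 57,000 zł + 3,000 zł + 15,000 zł + 6,000 zł = 81,000 zł
  Exemption: 81,000 zł ≤ 109,000 zł, so full 36,000 zł applies
  Base: 81,000 zł − 36,000 zł = 45,000 zł
  45,000 zł × 23% = 10,350 zł

Mainline income levy:
  12,000 zł × 11% = 1,320 zł
  3,000 zł × 20% = 600 zł
  1,000 zł × 33% = 330 zł
  41,000 zł × 47% = 19,270 zł
  → 21,520 zł
  Less research credit 9,000 zł → 12,520 zł

10,350 zł ≤ 12,520 zł, so no add-on is due.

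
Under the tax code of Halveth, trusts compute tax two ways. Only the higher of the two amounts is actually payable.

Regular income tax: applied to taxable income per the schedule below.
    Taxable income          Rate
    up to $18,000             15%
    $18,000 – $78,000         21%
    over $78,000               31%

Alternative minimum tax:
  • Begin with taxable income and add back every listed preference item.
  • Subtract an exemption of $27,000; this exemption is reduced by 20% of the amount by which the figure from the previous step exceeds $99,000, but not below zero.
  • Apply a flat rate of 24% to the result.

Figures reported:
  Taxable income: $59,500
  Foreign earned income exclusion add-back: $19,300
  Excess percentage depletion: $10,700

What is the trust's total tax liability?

Alternative minimum tax:
  Adjusted income: $59,500 + $19,300 + $10,700 = $89,500
  Exemption: $89,500 ≤ $99,000, so full $27,000 applies
  Base: $89,500 − $27,000 = $62,500
  $62,500 × 24% = $15,000

Regular income tax:
  $18,000 × 15% = $2,700
  $41,500 × 21% = $8,715
  → $11,415

$15,000 > $11,415, so the alternative minimum tax is the binding amount.

$15,000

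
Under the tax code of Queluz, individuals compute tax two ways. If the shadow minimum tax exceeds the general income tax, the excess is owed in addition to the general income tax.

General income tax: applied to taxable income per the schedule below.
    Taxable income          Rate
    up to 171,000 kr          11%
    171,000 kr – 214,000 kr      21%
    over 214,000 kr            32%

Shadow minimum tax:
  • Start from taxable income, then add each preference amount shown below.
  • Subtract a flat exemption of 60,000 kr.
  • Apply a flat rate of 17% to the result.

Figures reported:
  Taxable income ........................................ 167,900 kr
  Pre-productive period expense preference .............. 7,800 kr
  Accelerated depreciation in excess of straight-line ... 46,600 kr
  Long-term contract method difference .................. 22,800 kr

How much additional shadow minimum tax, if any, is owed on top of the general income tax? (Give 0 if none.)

12,998 kr

Shadow minimum tax:
  Adjusted income: 167,900 kr + 7,800 kr + 46,600 kr + 22,800 kr = 245,100 kr
  Less exemption 60,000 kr → base 185,100 kr
  185,100 kr × 17% = 31,467 kr

General income tax:
  167,900 kr × 11% = 18,469 kr

Excess of shadow minimum tax over general income tax: 31,467 kr − 18,469 kr = 12,998 kr.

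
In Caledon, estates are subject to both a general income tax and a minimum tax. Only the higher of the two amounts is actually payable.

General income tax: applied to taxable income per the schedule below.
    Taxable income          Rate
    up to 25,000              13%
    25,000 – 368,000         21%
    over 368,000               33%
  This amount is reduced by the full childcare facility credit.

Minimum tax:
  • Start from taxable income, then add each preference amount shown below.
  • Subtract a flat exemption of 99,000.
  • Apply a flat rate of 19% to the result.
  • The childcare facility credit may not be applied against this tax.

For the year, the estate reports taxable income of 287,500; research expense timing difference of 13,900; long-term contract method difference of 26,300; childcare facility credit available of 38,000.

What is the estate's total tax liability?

43,453

Minimum tax:
  Adjusted income: 287,500 + 13,900 + 26,300 = 327,700
  Less exemption 99,000 → base 228,700
  228,700 × 19% = 43,453

General income tax:
  25,000 × 13% = 3,250
  262,500 × 21% = 55,125
  → 58,375
  Less childcare facility credit 38,000 → 20,375

43,453 > 20,375, so the minimum tax is the binding amount.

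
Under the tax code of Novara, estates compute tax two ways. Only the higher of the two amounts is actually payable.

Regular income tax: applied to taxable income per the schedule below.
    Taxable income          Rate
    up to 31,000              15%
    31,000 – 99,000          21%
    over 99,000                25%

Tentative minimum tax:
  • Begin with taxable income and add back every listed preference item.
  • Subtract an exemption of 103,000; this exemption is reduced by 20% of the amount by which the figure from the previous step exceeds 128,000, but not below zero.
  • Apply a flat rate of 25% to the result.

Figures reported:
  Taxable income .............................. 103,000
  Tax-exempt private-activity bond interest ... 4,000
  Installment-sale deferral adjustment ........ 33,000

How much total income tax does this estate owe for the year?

Regular income tax:
  31,000 × 15% = 4,650
  68,000 × 21% = 14,280
  4,000 × 25% = 1,000
  → 19,930

Tentative minimum tax:
  Adjusted income: 103,000 + 4,000 + 33,000 = 140,000
  Exemption: 103,000 − 20% × (140,000 − 128,000) = 103,000 − 2,400 = 100,600
  Base: 140,000 − 100,600 = 39,400
  39,400 × 25% = 9,850

19,930 > 9,850, so the regular income tax governs.

19,930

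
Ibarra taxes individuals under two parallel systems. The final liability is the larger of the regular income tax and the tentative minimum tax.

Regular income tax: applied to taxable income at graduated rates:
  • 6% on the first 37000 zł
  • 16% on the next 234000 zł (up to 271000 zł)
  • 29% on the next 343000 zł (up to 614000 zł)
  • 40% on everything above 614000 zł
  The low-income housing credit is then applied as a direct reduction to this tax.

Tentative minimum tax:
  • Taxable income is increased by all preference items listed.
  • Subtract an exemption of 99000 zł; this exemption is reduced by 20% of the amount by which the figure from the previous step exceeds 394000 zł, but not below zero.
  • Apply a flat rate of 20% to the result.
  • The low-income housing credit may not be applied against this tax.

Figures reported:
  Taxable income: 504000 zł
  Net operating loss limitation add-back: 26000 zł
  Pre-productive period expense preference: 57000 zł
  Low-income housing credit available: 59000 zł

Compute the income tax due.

Regular income tax:
  37000 zł × 6% = 2220 zł
  234000 zł × 16% = 37440 zł
  233000 zł × 29% = 67570 zł
  → 107230 zł
  Less low-income housing credit 59000 zł → 48230 zł

Tentative minimum tax:
  Adjusted income: 504000 zł + 26000 zł + 57000 zł = 587000 zł
  Exemption: 99000 zł − 20% × (587000 zł − 394000 zł) = 99000 zł − 38600 zł = 60400 zł
  Base: 587000 zł − 60400 zł = 526600 zł
  526600 zł × 20% = 105320 zł

105320 zł > 48230 zł, so the tentative minimum tax is the binding amount.

105320 zł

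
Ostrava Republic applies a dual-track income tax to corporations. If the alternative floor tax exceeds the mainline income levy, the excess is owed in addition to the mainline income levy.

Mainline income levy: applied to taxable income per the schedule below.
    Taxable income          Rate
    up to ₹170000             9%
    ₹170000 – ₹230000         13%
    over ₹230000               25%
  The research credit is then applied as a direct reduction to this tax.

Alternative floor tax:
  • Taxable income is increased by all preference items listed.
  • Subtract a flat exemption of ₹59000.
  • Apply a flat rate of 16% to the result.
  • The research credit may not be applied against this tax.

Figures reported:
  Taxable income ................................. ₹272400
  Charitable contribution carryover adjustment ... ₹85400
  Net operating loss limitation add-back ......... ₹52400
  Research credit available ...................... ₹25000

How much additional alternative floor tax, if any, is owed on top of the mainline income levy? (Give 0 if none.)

Alternative floor tax:
  Adjusted income: ₹272400 + ₹85400 + ₹52400 = ₹410200
  Less exemption ₹59000 → base ₹351200
  ₹351200 × 16% = ₹56192

Mainline income levy:
  ₹170000 × 9% = ₹15300
  ₹60000 × 13% = ₹7800
  ₹42400 × 25% = ₹10600
  → ₹33700
  Less research credit ₹25000 → ₹8700

Excess of alternative floor tax over mainline income levy: ₹56192 − ₹8700 = ₹47492.

₹47492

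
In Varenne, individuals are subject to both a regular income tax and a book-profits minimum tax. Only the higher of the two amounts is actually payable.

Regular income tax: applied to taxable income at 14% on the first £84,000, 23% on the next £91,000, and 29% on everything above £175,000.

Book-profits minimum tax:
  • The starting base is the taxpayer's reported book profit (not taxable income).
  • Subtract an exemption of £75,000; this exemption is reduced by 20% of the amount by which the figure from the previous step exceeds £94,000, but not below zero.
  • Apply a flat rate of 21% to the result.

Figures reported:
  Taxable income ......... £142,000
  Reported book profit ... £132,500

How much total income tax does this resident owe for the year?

Book-profits minimum tax:
  Base (reported book profit): £132,500
  Exemption: £75,000 − 20% × (£132,500 − £94,000) = £75,000 − £7,700 = £67,300
  Base: £132,500 − £67,300 = £65,200
  £65,200 × 21% = £13,692

Regular income tax:
  £84,000 × 14% = £11,760
  £58,000 × 23% = £13,340
  → £25,100

£25,100 > £13,692, so the regular income tax governs.

£25,100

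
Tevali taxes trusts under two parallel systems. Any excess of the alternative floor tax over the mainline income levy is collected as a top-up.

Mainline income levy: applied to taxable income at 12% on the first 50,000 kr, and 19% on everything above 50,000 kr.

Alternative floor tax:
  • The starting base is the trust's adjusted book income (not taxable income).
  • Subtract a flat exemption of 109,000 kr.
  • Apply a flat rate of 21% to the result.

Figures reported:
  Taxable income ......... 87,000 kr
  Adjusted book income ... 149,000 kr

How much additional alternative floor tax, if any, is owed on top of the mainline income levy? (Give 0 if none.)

0 kr

Alternative floor tax:
  Base (adjusted book income): 149,000 kr
  Less exemption 109,000 kr → base 40,000 kr
  40,000 kr × 21% = 8,400 kr

Mainline income levy:
  50,000 kr × 12% = 6,000 kr
  37,000 kr × 19% = 7,030 kr
  → 13,030 kr

8,400 kr ≤ 13,030 kr, so no add-on is due.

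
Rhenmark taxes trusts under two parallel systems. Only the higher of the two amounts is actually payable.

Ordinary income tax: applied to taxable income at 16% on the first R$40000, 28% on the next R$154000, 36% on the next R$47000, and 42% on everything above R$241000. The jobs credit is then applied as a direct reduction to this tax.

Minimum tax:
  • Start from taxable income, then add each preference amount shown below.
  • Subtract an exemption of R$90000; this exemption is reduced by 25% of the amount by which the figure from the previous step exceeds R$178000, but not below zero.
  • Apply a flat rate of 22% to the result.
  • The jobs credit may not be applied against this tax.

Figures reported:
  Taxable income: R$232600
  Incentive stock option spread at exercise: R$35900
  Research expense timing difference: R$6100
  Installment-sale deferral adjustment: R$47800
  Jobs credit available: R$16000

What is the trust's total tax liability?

R$59070

Minimum tax:
  Adjusted income: R$232600 + R$35900 + R$6100 + R$47800 = R$322400
  Exemption: R$90000 − 25% × (R$322400 − R$178000) = R$90000 − R$36100 = R$53900
  Base: R$322400 − R$53900 = R$268500
  R$268500 × 22% = R$59070

Ordinary income tax:
  R$40000 × 16% = R$6400
  R$154000 × 28% = R$43120
  R$38600 × 36% = R$13896
  → R$63416
  Less jobs credit R$16000 → R$47416

R$59070 > R$47416, so the minimum tax is the binding amount.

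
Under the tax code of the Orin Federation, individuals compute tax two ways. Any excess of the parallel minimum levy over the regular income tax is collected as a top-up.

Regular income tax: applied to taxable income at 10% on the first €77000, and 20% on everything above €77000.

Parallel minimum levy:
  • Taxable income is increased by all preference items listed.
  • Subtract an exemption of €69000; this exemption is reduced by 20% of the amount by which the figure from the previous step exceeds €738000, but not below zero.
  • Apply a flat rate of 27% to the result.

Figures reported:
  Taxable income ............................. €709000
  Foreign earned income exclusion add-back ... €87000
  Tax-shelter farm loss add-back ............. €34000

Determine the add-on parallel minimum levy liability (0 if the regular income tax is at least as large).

€76338

Regular income tax:
  €77000 × 10% = €7700
  €632000 × 20% = €126400
  → €134100

Parallel minimum levy:
  Adjusted income: €709000 + €87000 + €34000 = €830000
  Exemption: €69000 − 20% × (€830000 − €738000) = €69000 − €18400 = €50600
  Base: €830000 − €50600 = €779400
  €779400 × 27% = €210438

Excess of parallel minimum levy over regular income tax: €210438 − €134100 = €76338.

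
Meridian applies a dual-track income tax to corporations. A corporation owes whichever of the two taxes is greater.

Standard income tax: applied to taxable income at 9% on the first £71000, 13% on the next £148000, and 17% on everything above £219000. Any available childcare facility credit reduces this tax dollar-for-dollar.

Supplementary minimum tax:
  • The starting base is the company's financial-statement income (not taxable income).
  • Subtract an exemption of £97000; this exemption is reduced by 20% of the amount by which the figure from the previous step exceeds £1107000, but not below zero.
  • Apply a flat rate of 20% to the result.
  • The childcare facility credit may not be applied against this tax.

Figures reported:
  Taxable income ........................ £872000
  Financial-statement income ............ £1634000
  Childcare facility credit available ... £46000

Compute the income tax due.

£326800

Supplementary minimum tax:
  Base (financial-statement income): £1634000
  Exemption: 20% × (£1634000 − £1107000) = £105400 ≥ £97000, so the exemption is fully phased out
  Base: £1634000 − £0 = £1634000
  £1634000 × 20% = £326800

Standard income tax:
  £71000 × 9% = £6390
  £148000 × 13% = £19240
  £653000 × 17% = £111010
  → £136640
  Less childcare facility credit £46000 → £90640

£326800 > £90640, so the supplementary minimum tax is the binding amount.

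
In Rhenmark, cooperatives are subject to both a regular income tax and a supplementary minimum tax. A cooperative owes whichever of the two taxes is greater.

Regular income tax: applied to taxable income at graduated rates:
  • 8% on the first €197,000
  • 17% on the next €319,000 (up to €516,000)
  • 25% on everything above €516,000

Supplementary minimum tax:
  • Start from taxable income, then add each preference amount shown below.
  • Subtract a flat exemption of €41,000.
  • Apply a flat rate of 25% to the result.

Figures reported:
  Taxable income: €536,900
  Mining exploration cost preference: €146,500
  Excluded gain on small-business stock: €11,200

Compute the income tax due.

€163,400

Regular income tax:
  €197,000 × 8% = €15,760
  €319,000 × 17% = €54,230
  €20,900 × 25% = €5,225
  → €75,215

Supplementary minimum tax:
  Adjusted income: €536,900 + €146,500 + €11,200 = €694,600
  Less exemption €41,000 → base €653,600
  €653,600 × 25% = €163,400

€163,400 > €75,215, so the supplementary minimum tax is the binding amount.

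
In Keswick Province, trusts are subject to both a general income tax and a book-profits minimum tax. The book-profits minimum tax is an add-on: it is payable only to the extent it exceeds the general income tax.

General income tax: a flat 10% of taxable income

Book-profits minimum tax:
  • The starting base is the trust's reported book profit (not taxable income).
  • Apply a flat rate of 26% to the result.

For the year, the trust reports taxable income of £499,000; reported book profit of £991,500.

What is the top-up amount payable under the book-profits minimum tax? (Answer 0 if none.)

General income tax:
  £499,000 × 10% = £49,900

Book-profits minimum tax:
  Base (reported book profit): £991,500
  £991,500 × 26% = £257,790

Excess of book-profits minimum tax over general income tax: £257,790 − £49,900 = £207,890.

£207,890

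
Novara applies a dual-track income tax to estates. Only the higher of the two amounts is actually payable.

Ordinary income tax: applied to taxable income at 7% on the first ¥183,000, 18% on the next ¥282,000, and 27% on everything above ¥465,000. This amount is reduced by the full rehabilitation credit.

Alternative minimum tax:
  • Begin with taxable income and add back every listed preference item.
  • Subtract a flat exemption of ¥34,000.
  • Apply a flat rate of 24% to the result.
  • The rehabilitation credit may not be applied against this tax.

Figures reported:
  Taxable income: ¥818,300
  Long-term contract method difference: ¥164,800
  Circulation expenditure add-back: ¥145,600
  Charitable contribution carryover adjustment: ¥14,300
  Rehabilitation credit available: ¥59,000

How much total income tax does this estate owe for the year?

Alternative minimum tax:
  Adjusted income: ¥818,300 + ¥164,800 + ¥145,600 + ¥14,300 = ¥1,143,000
  Less exemption ¥34,000 → base ¥1,109,000
  ¥1,109,000 × 24% = ¥266,160

Ordinary income tax:
  ¥183,000 × 7% = ¥12,810
  ¥282,000 × 18% = ¥50,760
  ¥353,300 × 27% = ¥95,391
  → ¥158,961
  Less rehabilitation credit ¥59,000 → ¥99,961

¥266,160 > ¥99,961, so the alternative minimum tax is the binding amount.

¥266,160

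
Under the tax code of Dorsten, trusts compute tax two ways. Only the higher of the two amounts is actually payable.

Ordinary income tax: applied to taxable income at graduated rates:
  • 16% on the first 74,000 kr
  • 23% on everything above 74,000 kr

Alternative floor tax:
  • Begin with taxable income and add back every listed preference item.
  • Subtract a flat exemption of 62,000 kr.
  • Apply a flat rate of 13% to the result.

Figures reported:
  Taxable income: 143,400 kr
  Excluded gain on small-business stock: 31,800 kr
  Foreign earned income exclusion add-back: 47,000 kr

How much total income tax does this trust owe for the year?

27,802 kr

Alternative floor tax:
  Adjusted income: 143,400 kr + 31,800 kr + 47,000 kr = 222,200 kr
  Less exemption 62,000 kr → base 160,200 kr
  160,200 kr × 13% = 20,826 kr

Ordinary income tax:
  74,000 kr × 16% = 11,840 kr
  69,400 kr × 23% = 15,962 kr
  → 27,802 kr

27,802 kr > 20,826 kr, so the ordinary income tax governs.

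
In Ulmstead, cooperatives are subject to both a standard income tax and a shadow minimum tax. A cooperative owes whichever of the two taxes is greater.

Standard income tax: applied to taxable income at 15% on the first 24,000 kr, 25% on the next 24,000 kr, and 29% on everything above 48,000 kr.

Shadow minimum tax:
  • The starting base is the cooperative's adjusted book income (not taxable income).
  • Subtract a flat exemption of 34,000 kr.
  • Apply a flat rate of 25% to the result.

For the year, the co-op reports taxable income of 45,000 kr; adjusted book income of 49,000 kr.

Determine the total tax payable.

Shadow minimum tax:
  Base (adjusted book income): 49,000 kr
  Less exemption 34,000 kr → base 15,000 kr
  15,000 kr × 25% = 3,750 kr

Standard income tax:
  24,000 kr × 15% = 3,600 kr
  21,000 kr × 25% = 5,250 kr
  → 8,850 kr

8,850 kr > 3,750 kr, so the standard income tax governs.

8,850 kr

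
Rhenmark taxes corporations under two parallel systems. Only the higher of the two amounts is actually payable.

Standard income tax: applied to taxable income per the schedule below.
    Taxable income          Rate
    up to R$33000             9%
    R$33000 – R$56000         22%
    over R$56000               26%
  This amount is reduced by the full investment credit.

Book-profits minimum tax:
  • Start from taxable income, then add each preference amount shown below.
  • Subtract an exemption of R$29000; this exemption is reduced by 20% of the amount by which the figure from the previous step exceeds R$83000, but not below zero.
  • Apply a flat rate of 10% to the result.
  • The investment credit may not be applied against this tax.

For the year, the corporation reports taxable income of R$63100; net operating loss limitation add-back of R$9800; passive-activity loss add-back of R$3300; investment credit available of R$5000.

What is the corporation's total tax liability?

R$4876

Book-profits minimum tax:
  Adjusted income: R$63100 + R$9800 + R$3300 = R$76200
  Exemption: R$76200 ≤ R$83000, so full R$29000 applies
  Base: R$76200 − R$29000 = R$47200
  R$47200 × 10% = R$4720

Standard income tax:
  R$33000 × 9% = R$2970
  R$23000 × 22% = R$5060
  R$7100 × 26% = R$1846
  → R$9876
  Less investment credit R$5000 → R$4876

R$4876 > R$4720, so the standard income tax governs.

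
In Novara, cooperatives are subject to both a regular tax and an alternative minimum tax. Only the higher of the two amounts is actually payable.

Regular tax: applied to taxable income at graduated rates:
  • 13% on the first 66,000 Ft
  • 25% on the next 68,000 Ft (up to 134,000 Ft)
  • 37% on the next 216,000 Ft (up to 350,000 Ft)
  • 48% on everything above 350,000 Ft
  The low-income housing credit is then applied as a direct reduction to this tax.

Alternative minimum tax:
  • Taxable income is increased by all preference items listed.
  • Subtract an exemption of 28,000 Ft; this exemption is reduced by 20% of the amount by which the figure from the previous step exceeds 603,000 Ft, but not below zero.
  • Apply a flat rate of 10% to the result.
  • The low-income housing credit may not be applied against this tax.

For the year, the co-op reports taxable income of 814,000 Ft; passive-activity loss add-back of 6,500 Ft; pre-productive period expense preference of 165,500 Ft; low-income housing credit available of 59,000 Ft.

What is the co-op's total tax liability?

Alternative minimum tax:
  Adjusted income: 814,000 Ft + 6,500 Ft + 165,500 Ft = 986,000 Ft
  Exemption: 20% × (986,000 Ft − 603,000 Ft) = 76,600 Ft ≥ 28,000 Ft, so the exemption is fully phased out
  Base: 986,000 Ft − 0 Ft = 986,000 Ft
  986,000 Ft × 10% = 98,600 Ft

Regular tax:
  66,000 Ft × 13% = 8,580 Ft
  68,000 Ft × 25% = 17,000 Ft
  216,000 Ft × 37% = 79,920 Ft
  464,000 Ft × 48% = 222,720 Ft
  → 328,220 Ft
  Less low-income housing credit 59,000 Ft → 269,220 Ft

269,220 Ft > 98,600 Ft, so the regular tax governs.

269,220 Ft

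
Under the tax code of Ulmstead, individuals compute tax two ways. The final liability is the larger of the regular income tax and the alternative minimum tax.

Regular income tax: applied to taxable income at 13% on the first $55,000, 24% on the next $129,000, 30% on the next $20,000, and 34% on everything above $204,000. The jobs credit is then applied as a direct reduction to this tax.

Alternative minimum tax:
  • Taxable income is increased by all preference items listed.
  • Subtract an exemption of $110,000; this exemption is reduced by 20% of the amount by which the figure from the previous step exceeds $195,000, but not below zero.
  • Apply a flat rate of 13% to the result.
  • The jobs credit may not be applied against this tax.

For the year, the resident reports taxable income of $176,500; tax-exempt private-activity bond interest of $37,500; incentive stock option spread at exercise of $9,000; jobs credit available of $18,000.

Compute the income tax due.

$18,310

Regular income tax:
  $55,000 × 13% = $7,150
  $121,500 × 24% = $29,160
  → $36,310
  Less jobs credit $18,000 → $18,310

Alternative minimum tax:
  Adjusted income: $176,500 + $37,500 + $9,000 = $223,000
  Exemption: $110,000 − 20% × ($223,000 − $195,000) = $110,000 − $5,600 = $104,400
  Base: $223,000 − $104,400 = $118,600
  $118,600 × 13% = $15,418

$18,310 > $15,418, so the regular income tax governs.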